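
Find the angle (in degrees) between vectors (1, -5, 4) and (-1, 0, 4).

With u = (1, -5, 4), v = (-1, 0, 4):
u·v = 1·(-1) + (-5)·0 + 4·4 = (-1) + 0 + 16 = 15.
|u| = √(1² + (-5)² + 4²) = √42, |v| = √((-1)² + 0² + 4²) = √17, so |u||v| = √(42·17) = √714.
cos θ = (u·v)/(|u||v|) = 15/√714 ≈ 0.561361
θ = arccos(0.561361) ≈ 55.85°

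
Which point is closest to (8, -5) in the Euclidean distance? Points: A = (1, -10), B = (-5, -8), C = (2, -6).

Distances: d(A) ≈ 8.6023, d(B) ≈ 13.3417, d(C) ≈ 6.0828. Nearest: C = (2, -6) with distance 6.0828.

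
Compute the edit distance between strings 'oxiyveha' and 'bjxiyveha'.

Let D[i][j] be the edit distance between the first i characters of 'oxiyveha' and the first j characters of 'bjxiyveha', with D[i][0] = i, D[0][j] = j, and D[i][j] = D[i-1][j-1] if the characters match, else 1 + min(D[i-1][j], D[i][j-1], D[i-1][j-1]). Filling the table (rows: prefixes of 'oxiyveha', columns: prefixes of 'bjxiyveha'):
     ε  b  j  x  i  y  v  e  h  a
  ε  0  1  2  3  4  5  6  7  8  9
  o  1  1  2  3  4  5  6  7  8  9
  x  2  2  2  2  3  4  5  6  7  8
  i  3  3  3  3  2  3  4  5  6  7
  y  4  4  4  4  3  2  3  4  5  6
  v  5  5  5  5  4  3  2  3  4  5
  e  6  6  6  6  5  4  3  2  3  4
  h  7  7  7  7  6  5  4  3  2  3
  a  8  8  8  8  7  6  5  4  3  2
The bottom-right entry gives D[8][9] = 2, so no sequence of fewer than 2 edits works. Backtracking through the table gives one optimal edit sequence (2 edits):
  oxiyveha → boxiyveha (ins b @1)
  boxiyveha → bjxiyveha (sub o→j @2)
Edit distance = 2.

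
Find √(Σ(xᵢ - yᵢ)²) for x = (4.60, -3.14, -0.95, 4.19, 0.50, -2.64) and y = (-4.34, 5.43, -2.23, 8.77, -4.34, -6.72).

√(Σ(x_i - y_i)²) = √((4.6 - (-4.34))² + (-3.14 - 5.43)² + (-0.95 - (-2.23))² + (4.19 - 8.77)² + (0.5 - (-4.34))² + (-2.64 - (-6.72))²)
= √(8.94² + (-8.57)² + 1.28² + (-4.58)² + 4.84² + 4.08²) = √(79.9236 + 73.4449 + 1.6384 + 20.9764 + 23.4256 + 16.6464) = √216.0553 ≈ 14.6988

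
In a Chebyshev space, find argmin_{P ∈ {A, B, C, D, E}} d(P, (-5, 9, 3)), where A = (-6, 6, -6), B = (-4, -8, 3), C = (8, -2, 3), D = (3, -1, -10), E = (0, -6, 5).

Distances: d(A) = 9, d(B) = 17, d(C) = 13, d(D) = 13, d(E) = 15. Nearest: A = (-6, 6, -6) with distance 9.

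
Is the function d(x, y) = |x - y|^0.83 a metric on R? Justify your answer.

Yes. With 0 < p = 0.83 ≤ 1, d(x,y) = |x-y|^0.83 is a metric on R. Non-negativity and symmetry are immediate; |x-y|^0.83 = 0 ⟺ |x-y| = 0 ⟺ x = y. For the triangle inequality, the function t ↦ t^0.83 is subadditive on [0,∞) when p ≤ 1, so |x-z|^0.83 ≤ (|x-y| + |y-z|)^0.83 ≤ |x-y|^0.83 + |y-z|^0.83.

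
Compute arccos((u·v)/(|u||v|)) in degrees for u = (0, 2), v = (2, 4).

With u = (0, 2), v = (2, 4):
u·v = 0·2 + 2·4 = 0 + 8 = 8.
|u| = √(0² + 2²) = √4, |v| = √(2² + 4²) = √20, so |u||v| = √(4·20) = √80.
cos θ = (u·v)/(|u||v|) = 8/√80 ≈ 0.894427
θ = arccos(0.894427) ≈ 26.57°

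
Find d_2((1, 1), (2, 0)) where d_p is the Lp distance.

(Σ|x_i - y_i|^2)^(1/2) = (|1 - 2|^2 + |1 - 0|^2)^(1/2)
= (1^2 + 1^2)^(1/2) = (1 + 1)^(1/2) = (2)^(1/2) ≈ 1.4142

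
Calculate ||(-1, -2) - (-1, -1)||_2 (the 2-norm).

(Σ|x_i - y_i|^2)^(1/2) = (|-1 - (-1)|^2 + |-2 - (-1)|^2)^(1/2)
= (0^2 + 1^2)^(1/2) = (0 + 1)^(1/2) = (1)^(1/2) = 1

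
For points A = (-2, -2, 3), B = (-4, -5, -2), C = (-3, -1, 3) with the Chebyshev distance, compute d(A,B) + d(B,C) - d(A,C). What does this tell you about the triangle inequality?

d(A,B) = max(2, 3, 5) = 5, d(B,C) = max(1, 4, 5) = 5, d(A,C) = max(1, 1, 0) = 1.
d(A,B) + d(B,C) - d(A,C) = 5 + 5 - 1 = 10 - 1 = 9. This is ≥ 0, so the triangle inequality holds for these points.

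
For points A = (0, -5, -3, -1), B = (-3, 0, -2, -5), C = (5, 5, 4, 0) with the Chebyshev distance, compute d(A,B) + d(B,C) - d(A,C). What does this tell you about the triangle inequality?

d(A,B) = max(3, 5, 1, 4) = 5, d(B,C) = max(8, 5, 6, 5) = 8, d(A,C) = max(5, 10, 7, 1) = 10.
d(A,B) + d(B,C) - d(A,C) = 5 + 8 - 10 = 13 - 10 = 3. This is ≥ 0, so the triangle inequality holds for these points.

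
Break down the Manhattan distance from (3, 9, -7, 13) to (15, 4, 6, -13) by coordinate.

Σ|x_i - y_i| = |3 - 15| + |9 - 4| + |-7 - 6| + |13 - (-13)| = 12 + 5 + 13 + 26 = 56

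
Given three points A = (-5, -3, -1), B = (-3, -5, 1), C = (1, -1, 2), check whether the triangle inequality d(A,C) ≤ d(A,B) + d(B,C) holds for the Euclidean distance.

d(A,B) = √(2² + 2² + 2²) = √12 ≈ 3.4641, d(B,C) = √(4² + 4² + 1²) = √33 ≈ 5.7446, d(A,C) = √(6² + 2² + 3²) = √49 = 7.
d(A,C) = 7 ≤ 3.4641 + 5.7446 = 9.2087. Triangle inequality is satisfied.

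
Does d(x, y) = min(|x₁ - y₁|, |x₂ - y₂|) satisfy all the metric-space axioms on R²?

No. d fails identity of indiscernibles: take x = (5, 0) and y = (5, 6). Then d(x,y) = min(|5 - 5|, |0 - 6|) = min(0, 6) = 0, yet x ≠ y.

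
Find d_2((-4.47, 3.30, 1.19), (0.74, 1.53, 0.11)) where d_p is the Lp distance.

(Σ|x_i - y_i|^2)^(1/2) = (|-4.47 - 0.74|^2 + |3.3 - 1.53|^2 + |1.19 - 0.11|^2)^(1/2)
= (5.21^2 + 1.77^2 + 1.08^2)^(1/2) = (27.1441 + 3.1329 + 1.1664)^(1/2) = (31.4434)^(1/2) ≈ 5.6074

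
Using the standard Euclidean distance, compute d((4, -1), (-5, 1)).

(Σ|x_i - y_i|^2)^(1/2) = (|4 - (-5)|^2 + |-1 - 1|^2)^(1/2)
= (9^2 + 2^2)^(1/2) = (81 + 4)^(1/2) = (85)^(1/2) ≈ 9.2195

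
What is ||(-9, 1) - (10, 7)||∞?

max(|x_i - y_i|) = max(|-9 - 10|, |1 - 7|) = max(19, 6) = 19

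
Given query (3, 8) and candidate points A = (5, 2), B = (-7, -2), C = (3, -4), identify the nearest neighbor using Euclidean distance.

Distances: d(A) ≈ 6.3246, d(B) ≈ 14.1421, d(C) = 12. Nearest: A = (5, 2) with distance 6.3246.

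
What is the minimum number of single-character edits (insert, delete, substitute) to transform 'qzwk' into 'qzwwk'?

Let D[i][j] be the edit distance between the first i characters of 'qzwk' and the first j characters of 'qzwwk', with D[i][0] = i, D[0][j] = j, and D[i][j] = D[i-1][j-1] if the characters match, else 1 + min(D[i-1][j], D[i][j-1], D[i-1][j-1]). Filling the table (rows: prefixes of 'qzwk', columns: prefixes of 'qzwwk'):
     ε  q  z  w  w  k
  ε  0  1  2  3  4  5
  q  1  0  1  2  3  4
  z  2  1  0  1  2  3
  w  3  2  1  0  1  2
  k  4  3  2  1  1  1
The bottom-right entry gives D[4][5] = 1, so no sequence of fewer than 1 edit works. Backtracking through the table gives one optimal edit sequence (1 edit):
  qzwk → qzwwk (ins w @3)
Edit distance = 1.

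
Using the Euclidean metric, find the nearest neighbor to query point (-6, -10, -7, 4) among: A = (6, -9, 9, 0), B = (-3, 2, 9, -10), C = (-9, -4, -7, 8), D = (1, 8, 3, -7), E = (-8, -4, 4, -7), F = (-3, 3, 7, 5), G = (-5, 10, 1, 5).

Distances: d(A) ≈ 20.4206, d(B) ≈ 24.5967, d(C) ≈ 7.8102, d(D) ≈ 24.3721, d(E) ≈ 16.7929, d(F) ≈ 19.3649, d(G) ≈ 21.587. Nearest: C = (-9, -4, -7, 8) with distance 7.8102.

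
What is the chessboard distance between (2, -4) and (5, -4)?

max(|x_i - y_i|) = max(|2 - 5|, |-4 - (-4)|) = max(3, 0) = 3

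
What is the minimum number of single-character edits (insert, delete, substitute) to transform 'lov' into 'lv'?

Let D[i][j] be the edit distance between the first i characters of 'lov' and the first j characters of 'lv', with D[i][0] = i, D[0][j] = j, and D[i][j] = D[i-1][j-1] if the characters match, else 1 + min(D[i-1][j], D[i][j-1], D[i-1][j-1]). Filling the table (rows: prefixes of 'lov', columns: prefixes of 'lv'):
     ε  l  v
  ε  0  1  2
  l  1  0  1
  o  2  1  1
  v  3  2  1
The bottom-right entry gives D[3][2] = 1, so no sequence of fewer than 1 edit works. Backtracking through the table gives one optimal edit sequence (1 edit):
  lov → lv (del o @2)
Edit distance = 1.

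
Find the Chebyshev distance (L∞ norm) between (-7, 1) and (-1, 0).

max(|x_i - y_i|) = max(|-7 - (-1)|, |1 - 0|) = max(6, 1) = 6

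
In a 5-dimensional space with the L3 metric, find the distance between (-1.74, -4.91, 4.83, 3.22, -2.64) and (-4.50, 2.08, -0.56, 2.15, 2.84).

(Σ|x_i - y_i|^3)^(1/3) = (|-1.74 - (-4.5)|^3 + |-4.91 - 2.08|^3 + |4.83 - (-0.56)|^3 + |3.22 - 2.15|^3 + |-2.64 - 2.84|^3)^(1/3)
= (2.76^3 + 6.99^3 + 5.39^3 + 1.07^3 + 5.48^3)^(1/3) ≈ (21.0246 + 341.5321 + 156.5908 + 1.225 + 164.5666)^(1/3) = (684.9391)^(1/3) ≈ 8.8149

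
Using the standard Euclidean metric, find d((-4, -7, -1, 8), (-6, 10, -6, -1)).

√(Σ(x_i - y_i)²) = √((-4 - (-6))² + (-7 - 10)² + (-1 - (-6))² + (8 - (-1))²)
= √(2² + (-17)² + 5² + 9²) = √(4 + 289 + 25 + 81) = √399 ≈ 19.975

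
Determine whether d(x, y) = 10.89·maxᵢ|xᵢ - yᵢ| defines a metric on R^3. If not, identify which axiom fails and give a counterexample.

Yes. The L∞ (Chebyshev) norm induces a metric on R^3, and multiplying a metric by a positive constant 10.89 > 0 preserves all four axioms: non-negativity (10.89·||x-y|| ≥ 0), identity (10.89·||x-y|| = 0 ⟺ ||x-y|| = 0 ⟺ x = y), symmetry (||x-y|| = ||y-x||), and the triangle inequality (10.89·||x-z|| ≤ 10.89·||x-y|| + 10.89·||y-z||). So d is a metric.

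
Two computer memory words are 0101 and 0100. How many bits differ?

Differing positions: 4. Hamming distance = 1.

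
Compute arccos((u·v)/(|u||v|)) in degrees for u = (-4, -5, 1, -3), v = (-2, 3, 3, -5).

With u = (-4, -5, 1, -3), v = (-2, 3, 3, -5):
u·v = (-4)·(-2) + (-5)·3 + 1·3 + (-3)·(-5) = 8 + (-15) + 3 + 15 = 11.
|u| = √((-4)² + (-5)² + 1² + (-3)²) = √51, |v| = √((-2)² + 3² + 3² + (-5)²) = √47, so |u||v| = √(51·47) = √2397.
cos θ = (u·v)/(|u||v|) = 11/√2397 ≈ 0.224677
θ = arccos(0.224677) ≈ 77.02°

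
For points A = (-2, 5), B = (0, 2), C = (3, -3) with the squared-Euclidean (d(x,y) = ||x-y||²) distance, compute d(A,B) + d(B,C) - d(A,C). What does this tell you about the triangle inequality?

d(A,B) = 2² + 3² = 13, d(B,C) = 3² + 5² = 34, d(A,C) = 5² + 8² = 89.
d(A,B) + d(B,C) - d(A,C) = 13 + 34 - 89 = 47 - 89 = -42. This is < 0, so the triangle inequality FAILS for these points (squared-Euclidean is not a metric).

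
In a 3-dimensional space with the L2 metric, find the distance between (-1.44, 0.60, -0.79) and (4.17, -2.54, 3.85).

(Σ|x_i - y_i|^2)^(1/2) = (|-1.44 - 4.17|^2 + |0.6 - (-2.54)|^2 + |-0.79 - 3.85|^2)^(1/2)
= (5.61^2 + 3.14^2 + 4.64^2)^(1/2) = (31.4721 + 9.8596 + 21.5296)^(1/2) = (62.8613)^(1/2) ≈ 7.9285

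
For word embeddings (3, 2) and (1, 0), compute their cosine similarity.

With u = (3, 2), v = (1, 0):
u·v = 3·1 + 2·0 = 3 + 0 = 3.
|u| = √(3² + 2²) = √13, |v| = √(1² + 0²) = √1, so |u||v| = √(13·1) = √13.
cos θ = (u·v)/(|u||v|) = 3/√13 ≈ 0.8321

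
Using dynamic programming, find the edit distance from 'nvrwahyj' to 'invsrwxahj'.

Let D[i][j] be the edit distance between the first i characters of 'nvrwahyj' and the first j characters of 'invsrwxahj', with D[i][0] = i, D[0][j] = j, and D[i][j] = D[i-1][j-1] if the characters match, else 1 + min(D[i-1][j], D[i][j-1], D[i-1][j-1]). Filling the table (rows: prefixes of 'nvrwahyj', columns: prefixes of 'invsrwxahj'):
     ε  i  n  v  s  r  w  x  a  h  j
  ε  0  1  2  3  4  5  6  7  8  9 10
  n  1  1  1  2  3  4  5  6  7  8  9
  v  2  2  2  1  2  3  4  5  6  7  8
  r  3  3  3  2  2  2  3  4  5  6  7
  w  4  4  4  3  3  3  2  3  4  5  6
  a  5  5  5  4  4  4  3  3  3  4  5
  h  6  6  6  5  5  5  4  4  4  3  4
  y  7  7  7  6  6  6  5  5  5  4  4
  j  8  8  8  7  7  7  6  6  6  5  4
The bottom-right entry gives D[8][10] = 4, so no sequence of fewer than 4 edits works. Backtracking through the table gives one optimal edit sequence (4 edits):
  nvrwahyj → invrwahyj (ins i @1)
  invrwahyj → invsrwahyj (ins s @4)
  invsrwahyj → invsrwxahyj (ins x @7)
  invsrwxahyj → invsrwxahj (del y @10)
Edit distance = 4.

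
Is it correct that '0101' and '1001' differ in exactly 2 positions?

Differing positions: 1, 2. Hamming distance = 2, so the claim is true.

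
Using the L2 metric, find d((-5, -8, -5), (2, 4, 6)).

√(Σ(x_i - y_i)²) = √((-5 - 2)² + (-8 - 4)² + (-5 - 6)²)
= √((-7)² + (-12)² + (-11)²) = √(49 + 144 + 121) = √314 ≈ 17.72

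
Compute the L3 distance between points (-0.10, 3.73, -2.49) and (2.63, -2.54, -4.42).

(Σ|x_i - y_i|^3)^(1/3) = (|-0.1 - 2.63|^3 + |3.73 - (-2.54)|^3 + |-2.49 - (-4.42)|^3)^(1/3)
= (2.73^3 + 6.27^3 + 1.93^3)^(1/3) ≈ (20.3464 + 246.4919 + 7.1891)^(1/3) = (274.0274)^(1/3) ≈ 6.4953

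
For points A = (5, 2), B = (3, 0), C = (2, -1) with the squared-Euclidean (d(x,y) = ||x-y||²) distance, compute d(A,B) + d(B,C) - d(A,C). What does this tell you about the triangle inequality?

d(A,B) = 2² + 2² = 8, d(B,C) = 1² + 1² = 2, d(A,C) = 3² + 3² = 18.
d(A,B) + d(B,C) - d(A,C) = 8 + 2 - 18 = 10 - 18 = -8. This is < 0, so the triangle inequality FAILS for these points (squared-Euclidean is not a metric).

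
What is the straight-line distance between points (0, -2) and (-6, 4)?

√(Σ(x_i - y_i)²) = √((0 - (-6))² + (-2 - 4)²)
= √(6² + (-6)²) = √(36 + 36) = √72 ≈ 8.4853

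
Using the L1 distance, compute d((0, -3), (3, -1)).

Σ|x_i - y_i| = |0 - 3| + |-3 - (-1)| = 3 + 2 = 5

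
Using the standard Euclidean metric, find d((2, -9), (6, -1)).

√(Σ(x_i - y_i)²) = √((2 - 6)² + (-9 - (-1))²)
= √((-4)² + (-8)²) = √(16 + 64) = √80 ≈ 8.9443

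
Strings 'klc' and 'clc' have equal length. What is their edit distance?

Let D[i][j] be the edit distance between the first i characters of 'klc' and the first j characters of 'clc', with D[i][0] = i, D[0][j] = j, and D[i][j] = D[i-1][j-1] if the characters match, else 1 + min(D[i-1][j], D[i][j-1], D[i-1][j-1]). Filling the table (rows: prefixes of 'klc', columns: prefixes of 'clc'):
     ε  c  l  c
  ε  0  1  2  3
  k  1  1  2  3
  l  2  2  1  2
  c  3  2  2  1
The bottom-right entry gives D[3][3] = 1, so no sequence of fewer than 1 edit works. Backtracking through the table gives one optimal edit sequence (1 edit):
  klc → clc (sub k→c @1)
Edit distance = 1.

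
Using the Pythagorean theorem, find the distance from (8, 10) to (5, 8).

√(Σ(x_i - y_i)²) = √((8 - 5)² + (10 - 8)²)
= √(3² + 2²) = √(9 + 4) = √13 ≈ 3.6056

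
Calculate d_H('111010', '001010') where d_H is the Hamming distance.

Differing positions: 1, 2. Hamming distance = 2.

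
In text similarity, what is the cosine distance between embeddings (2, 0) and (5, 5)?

With u = (2, 0), v = (5, 5):
u·v = 2·5 + 0·5 = 10 + 0 = 10.
|u| = √(2² + 0²) = √4, |v| = √(5² + 5²) = √50, so |u||v| = √(4·50) = √200.
cos θ = (u·v)/(|u||v|) = 10/√200 ≈ 0.7071
Cosine distance = 1 - cos θ ≈ 1 - 0.7071 = 0.2929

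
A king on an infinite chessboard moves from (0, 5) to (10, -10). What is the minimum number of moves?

max(|x_i - y_i|) = max(|0 - 10|, |5 - (-10)|) = max(10, 15) = 15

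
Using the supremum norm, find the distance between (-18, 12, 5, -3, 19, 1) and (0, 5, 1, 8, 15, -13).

max(|x_i - y_i|) = max(|-18 - 0|, |12 - 5|, |5 - 1|, |-3 - 8|, |19 - 15|, |1 - (-13)|) = max(18, 7, 4, 11, 4, 14) = 18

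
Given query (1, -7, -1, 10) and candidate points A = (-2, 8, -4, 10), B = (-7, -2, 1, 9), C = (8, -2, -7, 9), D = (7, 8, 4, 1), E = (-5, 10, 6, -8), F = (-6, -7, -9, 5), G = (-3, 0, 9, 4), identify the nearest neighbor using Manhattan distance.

Distances: d(A) = 21, d(B) = 16, d(C) = 19, d(D) = 35, d(E) = 48, d(F) = 20, d(G) = 27. Nearest: B = (-7, -2, 1, 9) with distance 16.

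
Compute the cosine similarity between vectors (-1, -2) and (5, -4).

With u = (-1, -2), v = (5, -4):
u·v = (-1)·5 + (-2)·(-4) = (-5) + 8 = 3.
|u| = √((-1)² + (-2)²) = √5, |v| = √(5² + (-4)²) = √41, so |u||v| = √(5·41) = √205.
cos θ = (u·v)/(|u||v|) = 3/√205 ≈ 0.2095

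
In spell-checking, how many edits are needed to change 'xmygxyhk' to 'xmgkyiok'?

Let D[i][j] be the edit distance between the first i characters of 'xmygxyhk' and the first j characters of 'xmgkyiok', with D[i][0] = i, D[0][j] = j, and D[i][j] = D[i-1][j-1] if the characters match, else 1 + min(D[i-1][j], D[i][j-1], D[i-1][j-1]). Filling the table (rows: prefixes of 'xmygxyhk', columns: prefixes of 'xmgkyiok'):
     ε  x  m  g  k  y  i  o  k
  ε  0  1  2  3  4  5  6  7  8
  x  1  0  1  2  3  4  5  6  7
  m  2  1  0  1  2  3  4  5  6
  y  3  2  1  1  2  2  3  4  5
  g  4  3  2  1  2  3  3  4  5
  x  5  4  3  2  2  3  4  4  5
  y  6  5  4  3  3  2  3  4  5
  h  7  6  5  4  4  3  3  4  5
  k  8  7  6  5  4  4  4  4  4
The bottom-right entry gives D[8][8] = 4, so no sequence of fewer than 4 edits works. Backtracking through the table gives one optimal edit sequence (4 edits):
  xmygxyhk → xmgxyhk (del y @3)
  xmgxyhk → xmgkyhk (sub x→k @4)
  xmgkyhk → xmgkyihk (ins i @6)
  xmgkyihk → xmgkyiok (sub h→o @7)
Edit distance = 4.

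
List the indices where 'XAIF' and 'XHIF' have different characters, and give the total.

Differing positions: 2. Hamming distance = 1.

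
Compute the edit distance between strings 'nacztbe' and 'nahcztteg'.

Let D[i][j] be the edit distance between the first i characters of 'nacztbe' and the first j characters of 'nahcztteg', with D[i][0] = i, D[0][j] = j, and D[i][j] = D[i-1][j-1] if the characters match, else 1 + min(D[i-1][j], D[i][j-1], D[i-1][j-1]). Filling the table (rows: prefixes of 'nacztbe', columns: prefixes of 'nahcztteg'):
     ε  n  a  h  c  z  t  t  e  g
  ε  0  1  2  3  4  5  6  7  8  9
  n  1  0  1  2  3  4  5  6  7  8
  a  2  1  0  1  2  3  4  5  6  7
  c  3  2  1  1  1  2  3  4  5  6
  z  4  3  2  2  2  1  2  3  4  5
  t  5  4  3  3  3  2  1  2  3  4
  b  6  5  4  4  4  3  2  2  3  4
  e  7  6  5  5  5  4  3  3  2  3
The bottom-right entry gives D[7][9] = 3, so no sequence of fewer than 3 edits works. Backtracking through the table gives one optimal edit sequence (3 edits):
  nacztbe → nahcztbe (ins h @3)
  nahcztbe → nahcztte (sub b→t @7)
  nahcztte → nahcztteg (ins g @9)
Edit distance = 3.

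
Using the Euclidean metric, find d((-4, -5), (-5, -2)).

√(Σ(x_i - y_i)²) = √((-4 - (-5))² + (-5 - (-2))²)
= √(1² + (-3)²) = √(1 + 9) = √10 ≈ 3.1623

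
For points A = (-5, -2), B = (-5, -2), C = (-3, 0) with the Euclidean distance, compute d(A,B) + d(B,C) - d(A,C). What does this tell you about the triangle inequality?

d(A,B) = √(0² + 0²) = √0 = 0, d(B,C) = √(2² + 2²) = √8 ≈ 2.8284, d(A,C) = √(2² + 2²) = √8 ≈ 2.8284.
d(A,B) + d(B,C) - d(A,C) = 0 + 2.8284 - 2.8284 = 2.8284 - 2.8284 = 0. This is ≥ 0, so the triangle inequality holds for these points.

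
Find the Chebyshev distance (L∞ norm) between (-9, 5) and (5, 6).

max(|x_i - y_i|) = max(|-9 - 5|, |5 - 6|) = max(14, 1) = 14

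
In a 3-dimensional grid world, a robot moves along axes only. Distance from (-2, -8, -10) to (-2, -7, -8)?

Σ|x_i - y_i| = |-2 - (-2)| + |-8 - (-7)| + |-10 - (-8)| = 0 + 1 + 2 = 3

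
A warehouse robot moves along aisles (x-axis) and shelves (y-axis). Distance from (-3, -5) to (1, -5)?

Σ|x_i - y_i| = |-3 - 1| + |-5 - (-5)| = 4 + 0 = 4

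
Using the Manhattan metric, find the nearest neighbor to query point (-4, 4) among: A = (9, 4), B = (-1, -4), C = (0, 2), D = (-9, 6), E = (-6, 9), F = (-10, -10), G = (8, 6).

Distances: d(A) = 13, d(B) = 11, d(C) = 6, d(D) = 7, d(E) = 7, d(F) = 20, d(G) = 14. Nearest: C = (0, 2) with distance 6.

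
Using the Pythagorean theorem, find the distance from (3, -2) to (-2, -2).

√(Σ(x_i - y_i)²) = √((3 - (-2))² + (-2 - (-2))²)
= √(5² + 0²) = √(25 + 0) = √25 = 5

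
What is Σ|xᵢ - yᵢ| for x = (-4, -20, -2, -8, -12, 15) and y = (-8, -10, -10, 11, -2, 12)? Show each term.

Σ|x_i - y_i| = |-4 - (-8)| + |-20 - (-10)| + |-2 - (-10)| + |-8 - 11| + |-12 - (-2)| + |15 - 12| = 4 + 10 + 8 + 19 + 10 + 3 = 54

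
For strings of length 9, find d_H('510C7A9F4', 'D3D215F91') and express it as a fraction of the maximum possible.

Differing positions: 1, 2, 3, 4, 5, 6, 7, 8, 9. Hamming distance = 9. The maximum possible Hamming distance for length-9 strings is 9, so d_H/9 = 9/9 = 1.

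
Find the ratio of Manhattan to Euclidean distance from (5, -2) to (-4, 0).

L1 = |5 - (-4)| + |-2 - 0| = 9 + 2 = 11
L2 = √(9² + 2²) = √85 ≈ 9.2195
L1 ≥ L2 always (equality iff movement is along one axis); L1 > L2 here.
Ratio L1/L2 = 11/√85 ≈ 1.1931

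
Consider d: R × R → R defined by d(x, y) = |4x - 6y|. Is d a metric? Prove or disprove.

No. d fails symmetry: d(5, 2) = |4·5 - 6·2| = |8| = 8, but d(2, 5) = |4·2 - 6·5| = |-22| = 22. Since 8 ≠ 22, d(x,y) ≠ d(y,x) in general.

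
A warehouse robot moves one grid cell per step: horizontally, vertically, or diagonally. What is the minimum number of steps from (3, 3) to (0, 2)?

max(|x_i - y_i|) = max(|3 - 0|, |3 - 2|) = max(3, 1) = 3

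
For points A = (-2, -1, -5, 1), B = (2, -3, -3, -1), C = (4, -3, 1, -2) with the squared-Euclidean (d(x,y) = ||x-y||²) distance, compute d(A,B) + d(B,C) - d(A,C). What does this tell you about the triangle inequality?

d(A,B) = 4² + 2² + 2² + 2² = 28, d(B,C) = 2² + 0² + 4² + 1² = 21, d(A,C) = 6² + 2² + 6² + 3² = 85.
d(A,B) + d(B,C) - d(A,C) = 28 + 21 - 85 = 49 - 85 = -36. This is < 0, so the triangle inequality FAILS for these points (squared-Euclidean is not a metric).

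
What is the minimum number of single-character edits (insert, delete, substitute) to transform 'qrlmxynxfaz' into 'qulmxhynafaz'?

Let D[i][j] be the edit distance between the first i characters of 'qrlmxynxfaz' and the first j characters of 'qulmxhynafaz', with D[i][0] = i, D[0][j] = j, and D[i][j] = D[i-1][j-1] if the characters match, else 1 + min(D[i-1][j], D[i][j-1], D[i-1][j-1]). Filling the table (rows: prefixes of 'qrlmxynxfaz', columns: prefixes of 'qulmxhynafaz'):
     ε  q  u  l  m  x  h  y  n  a  f  a  z
  ε  0  1  2  3  4  5  6  7  8  9 10 11 12
  q  1  0  1  2  3  4  5  6  7  8  9 10 11
  r  2  1  1  2  3  4  5  6  7  8  9 10 11
  l  3  2  2  1  2  3  4  5  6  7  8  9 10
  m  4  3  3  2  1  2  3  4  5  6  7  8  9
  x  5  4  4  3  2  1  2  3  4  5  6  7  8
  y  6  5  5  4  3  2  2  2  3  4  5  6  7
  n  7  6  6  5  4  3  3  3  2  3  4  5  6
  x  8  7  7  6  5  4  4  4  3  3  4  5  6
  f  9  8  8  7  6  5  5  5  4  4  3  4  5
  a 10  9  9  8  7  6  6  6  5  4  4  3  4
  z 11 10 10  9  8  7  7  7  6  5  5  4  3
The bottom-right entry gives D[11][12] = 3, so no sequence of fewer than 3 edits works. Backtracking through the table gives one optimal edit sequence (3 edits):
  qrlmxynxfaz → qulmxynxfaz (sub r→u @2)
  qulmxynxfaz → qulmxhynxfaz (ins h @6)
  qulmxhynxfaz → qulmxhynafaz (sub x→a @9)
Edit distance = 3.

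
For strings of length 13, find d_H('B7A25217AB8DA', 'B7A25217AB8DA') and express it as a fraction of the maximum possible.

Differing positions: none. Hamming distance = 0. The maximum possible Hamming distance for length-13 strings is 13, so d_H/13 = 0/13 = 0.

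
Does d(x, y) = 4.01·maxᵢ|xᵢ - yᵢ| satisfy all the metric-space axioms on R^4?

Yes. The L∞ (Chebyshev) norm induces a metric on R^4, and multiplying a metric by a positive constant 4.01 > 0 preserves all four axioms: non-negativity (4.01·||x-y|| ≥ 0), identity (4.01·||x-y|| = 0 ⟺ ||x-y|| = 0 ⟺ x = y), symmetry (||x-y|| = ||y-x||), and the triangle inequality (4.01·||x-z|| ≤ 4.01·||x-y|| + 4.01·||y-z||). So d is a metric.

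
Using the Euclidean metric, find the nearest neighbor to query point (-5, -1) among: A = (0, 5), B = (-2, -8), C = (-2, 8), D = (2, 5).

Distances: d(A) ≈ 7.8102, d(B) ≈ 7.6158, d(C) ≈ 9.4868, d(D) ≈ 9.2195. Nearest: B = (-2, -8) with distance 7.6158.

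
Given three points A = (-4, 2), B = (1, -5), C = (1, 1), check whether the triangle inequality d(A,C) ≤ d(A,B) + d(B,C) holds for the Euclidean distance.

d(A,B) = √(5² + 7²) = √74 ≈ 8.6023, d(B,C) = √(0² + 6²) = √36 = 6, d(A,C) = √(5² + 1²) = √26 ≈ 5.099.
d(A,C) ≈ 5.099 ≤ 8.6023 + 6 = 14.6023. Triangle inequality is satisfied.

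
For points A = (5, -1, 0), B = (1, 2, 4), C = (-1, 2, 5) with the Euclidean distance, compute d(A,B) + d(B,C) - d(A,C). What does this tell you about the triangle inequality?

d(A,B) = √(4² + 3² + 4²) = √41 ≈ 6.4031, d(B,C) = √(2² + 0² + 1²) = √5 ≈ 2.2361, d(A,C) = √(6² + 3² + 5²) = √70 ≈ 8.3666.
d(A,B) + d(B,C) - d(A,C) = 6.4031 + 2.2361 - 8.3666 = 8.6392 - 8.3666 = 0.2726 (to 4 decimal places). This is ≥ 0, so the triangle inequality holds for these points.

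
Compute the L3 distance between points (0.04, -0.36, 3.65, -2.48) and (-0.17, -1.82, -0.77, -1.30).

(Σ|x_i - y_i|^3)^(1/3) = (|0.04 - (-0.17)|^3 + |-0.36 - (-1.82)|^3 + |3.65 - (-0.77)|^3 + |-2.48 - (-1.3)|^3)^(1/3)
= (0.21^3 + 1.46^3 + 4.42^3 + 1.18^3)^(1/3) ≈ (0.0093 + 3.1121 + 86.3509 + 1.643)^(1/3) = (91.1153)^(1/3) ≈ 4.4998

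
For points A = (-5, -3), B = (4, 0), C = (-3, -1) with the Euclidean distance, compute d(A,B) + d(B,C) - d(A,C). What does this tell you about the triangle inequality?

d(A,B) = √(9² + 3²) = √90 ≈ 9.4868, d(B,C) = √(7² + 1²) = √50 ≈ 7.0711, d(A,C) = √(2² + 2²) = √8 ≈ 2.8284.
d(A,B) + d(B,C) - d(A,C) = 9.4868 + 7.0711 - 2.8284 = 16.5579 - 2.8284 = 13.7295 (to 4 decimal places). This is ≥ 0, so the triangle inequality holds for these points.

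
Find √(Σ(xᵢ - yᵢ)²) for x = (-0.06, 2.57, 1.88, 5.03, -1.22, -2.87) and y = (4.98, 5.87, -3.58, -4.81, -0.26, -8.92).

√(Σ(x_i - y_i)²) = √((-0.06 - 4.98)² + (2.57 - 5.87)² + (1.88 - (-3.58))² + (5.03 - (-4.81))² + (-1.22 - (-0.26))² + (-2.87 - (-8.92))²)
= √((-5.04)² + (-3.3)² + 5.46² + 9.84² + (-0.96)² + 6.05²) = √(25.4016 + 10.89 + 29.8116 + 96.8256 + 0.9216 + 36.6025) = √200.4529 ≈ 14.1581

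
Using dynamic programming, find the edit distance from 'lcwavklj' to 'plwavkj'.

Let D[i][j] be the edit distance between the first i characters of 'lcwavklj' and the first j characters of 'plwavkj', with D[i][0] = i, D[0][j] = j, and D[i][j] = D[i-1][j-1] if the characters match, else 1 + min(D[i-1][j], D[i][j-1], D[i-1][j-1]). Filling the table (rows: prefixes of 'lcwavklj', columns: prefixes of 'plwavkj'):
     ε  p  l  w  a  v  k  j
  ε  0  1  2  3  4  5  6  7
  l  1  1  1  2  3  4  5  6
  c  2  2  2  2  3  4  5  6
  w  3  3  3  2  3  4  5  6
  a  4  4  4  3  2  3  4  5
  v  5  5  5  4  3  2  3  4
  k  6  6  6  5  4  3  2  3
  l  7  7  6  6  5  4  3  3
  j  8  8  7  7  6  5  4  3
The bottom-right entry gives D[8][7] = 3, so no sequence of fewer than 3 edits works. Backtracking through the table gives one optimal edit sequence (3 edits):
  lcwavklj → pcwavklj (sub l→p @1)
  pcwavklj → plwavklj (sub c→l @2)
  plwavklj → plwavkj (del l @7)
Edit distance = 3.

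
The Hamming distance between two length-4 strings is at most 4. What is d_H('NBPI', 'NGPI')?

Differing positions: 2. Hamming distance = 1. The maximum possible Hamming distance for length-4 strings is 4, so d_H/4 = 1/4 = 0.25.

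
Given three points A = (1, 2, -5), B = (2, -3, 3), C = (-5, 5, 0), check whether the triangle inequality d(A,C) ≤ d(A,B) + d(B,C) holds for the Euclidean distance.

d(A,B) = √(1² + 5² + 8²) = √90 ≈ 9.4868, d(B,C) = √(7² + 8² + 3²) = √122 ≈ 11.0454, d(A,C) = √(6² + 3² + 5²) = √70 ≈ 8.3666.
d(A,C) ≈ 8.3666 ≤ 9.4868 + 11.0454 = 20.5322. Triangle inequality is satisfied.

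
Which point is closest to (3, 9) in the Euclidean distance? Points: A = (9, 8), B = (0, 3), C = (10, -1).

Distances: d(A) ≈ 6.0828, d(B) ≈ 6.7082, d(C) ≈ 12.2066. Nearest: A = (9, 8) with distance 6.0828.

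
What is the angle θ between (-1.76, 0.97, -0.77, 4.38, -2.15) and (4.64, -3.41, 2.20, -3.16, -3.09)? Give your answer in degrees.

With u = (-1.76, 0.97, -0.77, 4.38, -2.15), v = (4.64, -3.41, 2.20, -3.16, -3.09):
u·v = (-1.76)·4.64 + 0.97·(-3.41) + (-0.77)·2.2 + 4.38·(-3.16) + (-2.15)·(-3.09) = (-8.1664) + (-3.3077) + (-1.694) + (-13.8408) + 6.6435 = -20.3654.
|u| = √((-1.76)² + 0.97² + (-0.77)² + 4.38² + (-2.15)²) = √(3.0976 + 0.9409 + 0.5929 + 19.1844 + 4.6225) = √28.4383, |v| = √(4.64² + (-3.41)² + 2.2² + (-3.16)² + (-3.09)²) = √(21.5296 + 11.6281 + 4.84 + 9.9856 + 9.5481) = √57.5314.
cos θ = (u·v)/(|u||v|) = -20.3654/(√28.4383·√57.5314) ≈ -0.503487
θ = arccos(-0.503487) ≈ 120.23°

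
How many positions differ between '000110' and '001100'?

Differing positions: 3, 5. Hamming distance = 2.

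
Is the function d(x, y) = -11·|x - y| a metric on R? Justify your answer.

No. With c = -11 < 0, d fails non-negativity: d(4, 6) = -11·|4 - 6| = -11·2 = -22 < 0.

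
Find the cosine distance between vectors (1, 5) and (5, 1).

With u = (1, 5), v = (5, 1):
u·v = 1·5 + 5·1 = 5 + 5 = 10.
|u| = √(1² + 5²) = √26, |v| = √(5² + 1²) = √26, so |u||v| = √(26·26) = √676 = 26.
cos θ = (u·v)/(|u||v|) = 10/26 ≈ 0.3846
Cosine distance = 1 - cos θ ≈ 1 - 0.3846 = 0.6154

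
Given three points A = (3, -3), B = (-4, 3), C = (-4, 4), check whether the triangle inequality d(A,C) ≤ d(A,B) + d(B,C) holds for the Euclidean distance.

d(A,B) = √(7² + 6²) = √85 ≈ 9.2195, d(B,C) = √(0² + 1²) = √1 = 1, d(A,C) = √(7² + 7²) = √98 ≈ 9.8995.
d(A,C) ≈ 9.8995 ≤ 9.2195 + 1 = 10.2195. Triangle inequality is satisfied.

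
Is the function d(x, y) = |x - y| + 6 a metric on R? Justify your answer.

No. d fails identity of indiscernibles (specifically d(x,x) = 0): d(1, 1) = |1 - 1| + 6 = 0 + 6 = 6 ≠ 0.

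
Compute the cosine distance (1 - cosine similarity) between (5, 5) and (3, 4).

With u = (5, 5), v = (3, 4):
u·v = 5·3 + 5·4 = 15 + 20 = 35.
|u| = √(5² + 5²) = √50, |v| = √(3² + 4²) = √25, so |u||v| = √(50·25) = √1250.
cos θ = (u·v)/(|u||v|) = 35/√1250 ≈ 0.9899
Cosine distance = 1 - cos θ ≈ 1 - 0.9899 = 0.0101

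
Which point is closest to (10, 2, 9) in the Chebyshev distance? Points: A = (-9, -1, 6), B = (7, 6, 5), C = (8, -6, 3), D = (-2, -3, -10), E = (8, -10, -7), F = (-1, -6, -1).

Distances: d(A) = 19, d(B) = 4, d(C) = 8, d(D) = 19, d(E) = 16, d(F) = 11. Nearest: B = (7, 6, 5) with distance 4.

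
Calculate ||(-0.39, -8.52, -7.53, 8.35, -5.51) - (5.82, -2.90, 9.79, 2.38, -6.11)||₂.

√(Σ(x_i - y_i)²) = √((-0.39 - 5.82)² + (-8.52 - (-2.9))² + (-7.53 - 9.79)² + (8.35 - 2.38)² + (-5.51 - (-6.11))²)
= √((-6.21)² + (-5.62)² + (-17.32)² + 5.97² + 0.6²) = √(38.5641 + 31.5844 + 299.9824 + 35.6409 + 0.36) = √406.1318 ≈ 20.1527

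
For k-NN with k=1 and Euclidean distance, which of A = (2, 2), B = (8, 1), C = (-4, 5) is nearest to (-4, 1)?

Distances: d(A) ≈ 6.0828, d(B) = 12, d(C) = 4. Nearest: C = (-4, 5) with distance 4.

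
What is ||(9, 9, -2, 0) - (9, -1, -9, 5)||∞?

max(|x_i - y_i|) = max(|9 - 9|, |9 - (-1)|, |-2 - (-9)|, |0 - 5|) = max(0, 10, 7, 5) = 10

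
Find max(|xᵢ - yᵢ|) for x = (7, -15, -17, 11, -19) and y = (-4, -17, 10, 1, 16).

max(|x_i - y_i|) = max(|7 - (-4)|, |-15 - (-17)|, |-17 - 10|, |11 - 1|, |-19 - 16|) = max(11, 2, 27, 10, 35) = 35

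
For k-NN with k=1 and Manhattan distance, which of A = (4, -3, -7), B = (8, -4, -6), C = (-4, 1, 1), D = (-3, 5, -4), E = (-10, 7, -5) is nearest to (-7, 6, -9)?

Distances: d(A) = 22, d(B) = 28, d(C) = 18, d(D) = 10, d(E) = 8. Nearest: E = (-10, 7, -5) with distance 8.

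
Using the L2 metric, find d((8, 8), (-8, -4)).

√(Σ(x_i - y_i)²) = √((8 - (-8))² + (8 - (-4))²)
= √(16² + 12²) = √(256 + 144) = √400 = 20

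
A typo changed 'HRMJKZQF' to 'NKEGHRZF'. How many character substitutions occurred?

Differing positions: 1, 2, 3, 4, 5, 6, 7. Hamming distance = 7.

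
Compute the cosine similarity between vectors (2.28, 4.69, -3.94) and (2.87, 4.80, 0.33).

With u = (2.28, 4.69, -3.94), v = (2.87, 4.80, 0.33):
u·v = 2.28·2.87 + 4.69·4.8 + (-3.94)·0.33 = 6.5436 + 22.512 + (-1.3002) = 27.7554.
|u| = √(2.28² + 4.69² + (-3.94)²) = √(5.1984 + 21.9961 + 15.5236) = √42.7181, |v| = √(2.87² + 4.8² + 0.33²) = √(8.2369 + 23.04 + 0.1089) = √31.3858.
cos θ = (u·v)/(|u||v|) = 27.7554/(√42.7181·√31.3858) ≈ 0.758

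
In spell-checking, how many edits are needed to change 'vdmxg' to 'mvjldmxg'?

Let D[i][j] be the edit distance between the first i characters of 'vdmxg' and the first j characters of 'mvjldmxg', with D[i][0] = i, D[0][j] = j, and D[i][j] = D[i-1][j-1] if the characters match, else 1 + min(D[i-1][j], D[i][j-1], D[i-1][j-1]). Filling the table (rows: prefixes of 'vdmxg', columns: prefixes of 'mvjldmxg'):
     ε  m  v  j  l  d  m  x  g
  ε  0  1  2  3  4  5  6  7  8
  v  1  1  1  2  3  4  5  6  7
  d  2  2  2  2  3  3  4  5  6
  m  3  2  3  3  3  4  3  4  5
  x  4  3  3  4  4  4  4  3  4
  g  5  4  4  4  5  5  5  4  3
The bottom-right entry gives D[5][8] = 3, so no sequence of fewer than 3 edits works. Backtracking through the table gives one optimal edit sequence (3 edits):
  vdmxg → mvdmxg (ins m @1)
  mvdmxg → mvjdmxg (ins j @3)
  mvjdmxg → mvjldmxg (ins l @4)
Edit distance = 3.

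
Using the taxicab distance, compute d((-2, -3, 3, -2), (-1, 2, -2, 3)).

Σ|x_i - y_i| = |-2 - (-1)| + |-3 - 2| + |3 - (-2)| + |-2 - 3| = 1 + 5 + 5 + 5 = 16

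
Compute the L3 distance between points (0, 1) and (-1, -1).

(Σ|x_i - y_i|^3)^(1/3) = (|0 - (-1)|^3 + |1 - (-1)|^3)^(1/3)
= (1^3 + 2^3)^(1/3) = (1 + 8)^(1/3) = (9)^(1/3) ≈ 2.0801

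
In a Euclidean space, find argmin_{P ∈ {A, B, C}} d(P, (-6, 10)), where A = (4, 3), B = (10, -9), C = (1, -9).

Distances: d(A) ≈ 12.2066, d(B) ≈ 24.8395, d(C) ≈ 20.2485. Nearest: A = (4, 3) with distance 12.2066.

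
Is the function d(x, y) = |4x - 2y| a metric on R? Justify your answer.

No. d fails symmetry: d(9, 4) = |4·9 - 2·4| = |28| = 28, but d(4, 9) = |4·4 - 2·9| = |-2| = 2. Since 28 ≠ 2, d(x,y) ≠ d(y,x) in general.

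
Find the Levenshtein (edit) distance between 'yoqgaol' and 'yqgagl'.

Let D[i][j] be the edit distance between the first i characters of 'yoqgaol' and the first j characters of 'yqgagl', with D[i][0] = i, D[0][j] = j, and D[i][j] = D[i-1][j-1] if the characters match, else 1 + min(D[i-1][j], D[i][j-1], D[i-1][j-1]). Filling the table (rows: prefixes of 'yoqgaol', columns: prefixes of 'yqgagl'):
     ε  y  q  g  a  g  l
  ε  0  1  2  3  4  5  6
  y  1  0  1  2  3  4  5
  o  2  1  1  2  3  4  5
  q  3  2  1  2  3  4  5
  g  4  3  2  1  2  3  4
  a  5  4  3  2  1  2  3
  o  6  5  4  3  2  2  3
  l  7  6  5  4  3  3  2
The bottom-right entry gives D[7][6] = 2, so no sequence of fewer than 2 edits works. Backtracking through the table gives one optimal edit sequence (2 edits):
  yoqgaol → yqgaol (del o @2)
  yqgaol → yqgagl (sub o→g @5)
Edit distance = 2.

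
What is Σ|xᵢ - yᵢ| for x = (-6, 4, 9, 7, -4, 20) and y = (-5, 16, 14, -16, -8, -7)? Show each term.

Σ|x_i - y_i| = |-6 - (-5)| + |4 - 16| + |9 - 14| + |7 - (-16)| + |-4 - (-8)| + |20 - (-7)| = 1 + 12 + 5 + 23 + 4 + 27 = 72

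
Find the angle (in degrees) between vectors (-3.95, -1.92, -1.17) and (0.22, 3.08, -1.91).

With u = (-3.95, -1.92, -1.17), v = (0.22, 3.08, -1.91):
u·v = (-3.95)·0.22 + (-1.92)·3.08 + (-1.17)·(-1.91) = (-0.869) + (-5.9136) + 2.2347 = -4.5479.
|u| = √((-3.95)² + (-1.92)² + (-1.17)²) = √(15.6025 + 3.6864 + 1.3689) = √20.6578, |v| = √(0.22² + 3.08² + (-1.91)²) = √(0.0484 + 9.4864 + 3.6481) = √13.1829.
cos θ = (u·v)/(|u||v|) = -4.5479/(√20.6578·√13.1829) ≈ -0.27559
θ = arccos(-0.27559) ≈ 106°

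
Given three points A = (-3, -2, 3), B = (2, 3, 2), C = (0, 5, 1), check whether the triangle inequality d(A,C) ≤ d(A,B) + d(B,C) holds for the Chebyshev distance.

d(A,B) = max(5, 5, 1) = 5, d(B,C) = max(2, 2, 1) = 2, d(A,C) = max(3, 7, 2) = 7.
d(A,C) = 7 ≤ 5 + 2 = 7. Triangle inequality is satisfied.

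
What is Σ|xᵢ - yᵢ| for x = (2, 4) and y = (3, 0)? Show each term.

Σ|x_i - y_i| = |2 - 3| + |4 - 0| = 1 + 4 = 5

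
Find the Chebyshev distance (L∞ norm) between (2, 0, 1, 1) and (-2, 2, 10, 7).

max(|x_i - y_i|) = max(|2 - (-2)|, |0 - 2|, |1 - 10|, |1 - 7|) = max(4, 2, 9, 6) = 9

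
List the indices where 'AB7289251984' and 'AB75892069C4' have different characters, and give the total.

Differing positions: 4, 8, 9, 11. Hamming distance = 4.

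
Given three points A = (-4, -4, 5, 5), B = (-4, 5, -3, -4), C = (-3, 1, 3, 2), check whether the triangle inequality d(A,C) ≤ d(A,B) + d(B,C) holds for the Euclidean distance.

d(A,B) = √(0² + 9² + 8² + 9²) = √226 ≈ 15.0333, d(B,C) = √(1² + 4² + 6² + 6²) = √89 ≈ 9.434, d(A,C) = √(1² + 5² + 2² + 3²) = √39 ≈ 6.245.
d(A,C) ≈ 6.245 ≤ 15.0333 + 9.434 = 24.4673. Triangle inequality is satisfied.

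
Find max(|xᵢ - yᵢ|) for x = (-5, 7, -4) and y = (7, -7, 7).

max(|x_i - y_i|) = max(|-5 - 7|, |7 - (-7)|, |-4 - 7|) = max(12, 14, 11) = 14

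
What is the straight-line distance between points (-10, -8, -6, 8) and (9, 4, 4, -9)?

√(Σ(x_i - y_i)²) = √((-10 - 9)² + (-8 - 4)² + (-6 - 4)² + (8 - (-9))²)
= √((-19)² + (-12)² + (-10)² + 17²) = √(361 + 144 + 100 + 289) = √894 ≈ 29.8998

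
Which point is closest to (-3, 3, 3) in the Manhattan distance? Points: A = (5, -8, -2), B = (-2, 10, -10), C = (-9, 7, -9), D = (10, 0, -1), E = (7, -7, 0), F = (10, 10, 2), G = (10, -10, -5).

Distances: d(A) = 24, d(B) = 21, d(C) = 22, d(D) = 20, d(E) = 23, d(F) = 21, d(G) = 34. Nearest: D = (10, 0, -1) with distance 20.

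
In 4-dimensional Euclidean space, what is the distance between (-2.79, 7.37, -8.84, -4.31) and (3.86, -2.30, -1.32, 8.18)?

√(Σ(x_i - y_i)²) = √((-2.79 - 3.86)² + (7.37 - (-2.3))² + (-8.84 - (-1.32))² + (-4.31 - 8.18)²)
= √((-6.65)² + 9.67² + (-7.52)² + (-12.49)²) = √(44.2225 + 93.5089 + 56.5504 + 156.0001) = √350.2819 ≈ 18.7158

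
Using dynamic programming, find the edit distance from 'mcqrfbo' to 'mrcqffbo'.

Let D[i][j] be the edit distance between the first i characters of 'mcqrfbo' and the first j characters of 'mrcqffbo', with D[i][0] = i, D[0][j] = j, and D[i][j] = D[i-1][j-1] if the characters match, else 1 + min(D[i-1][j], D[i][j-1], D[i-1][j-1]). Filling the table (rows: prefixes of 'mcqrfbo', columns: prefixes of 'mrcqffbo'):
     ε  m  r  c  q  f  f  b  o
  ε  0  1  2  3  4  5  6  7  8
  m  1  0  1  2  3  4  5  6  7
  c  2  1  1  1  2  3  4  5  6
  q  3  2  2  2  1  2  3  4  5
  r  4  3  2  3  2  2  3  4  5
  f  5  4  3  3  3  2  2  3  4
  b  6  5  4  4  4  3  3  2  3
  o  7  6  5  5  5  4  4  3  2
The bottom-right entry gives D[7][8] = 2, so no sequence of fewer than 2 edits works. Backtracking through the table gives one optimal edit sequence (2 edits):
  mcqrfbo → mrcqrfbo (ins r @2)
  mrcqrfbo → mrcqffbo (sub r→f @5)
Edit distance = 2.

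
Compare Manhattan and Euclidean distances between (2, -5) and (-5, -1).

L1 = |2 - (-5)| + |-5 - (-1)| = 7 + 4 = 11
L2 = √(7² + 4²) = √65 ≈ 8.0623
L1 ≥ L2 always (equality iff movement is along one axis); L1 > L2 here.
Ratio L1/L2 = 11/√65 ≈ 1.3644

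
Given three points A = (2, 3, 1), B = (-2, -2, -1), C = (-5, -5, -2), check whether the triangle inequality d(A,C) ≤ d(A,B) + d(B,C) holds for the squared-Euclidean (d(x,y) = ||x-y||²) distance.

d(A,B) = 4² + 5² + 2² = 45, d(B,C) = 3² + 3² + 1² = 19, d(A,C) = 7² + 8² + 3² = 122.
d(A,C) = 122 > 45 + 19 = 64. Triangle inequality is VIOLATED. (Squared-Euclidean is not a metric — this is a counterexample.)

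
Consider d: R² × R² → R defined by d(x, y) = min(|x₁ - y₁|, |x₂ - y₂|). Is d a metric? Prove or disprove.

No. d fails identity of indiscernibles: take x = (-2, 0) and y = (-2, 5). Then d(x,y) = min(|-2 - (-2)|, |0 - 5|) = min(0, 5) = 0, yet x ≠ y.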